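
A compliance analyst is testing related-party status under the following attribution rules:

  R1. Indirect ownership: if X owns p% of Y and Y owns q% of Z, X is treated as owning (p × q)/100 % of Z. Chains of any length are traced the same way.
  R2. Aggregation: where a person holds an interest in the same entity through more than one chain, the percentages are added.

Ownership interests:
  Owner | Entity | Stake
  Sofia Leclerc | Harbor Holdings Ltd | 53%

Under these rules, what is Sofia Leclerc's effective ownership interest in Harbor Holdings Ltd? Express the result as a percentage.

Direct interest in Harbor Holdings Ltd: 53%.

53%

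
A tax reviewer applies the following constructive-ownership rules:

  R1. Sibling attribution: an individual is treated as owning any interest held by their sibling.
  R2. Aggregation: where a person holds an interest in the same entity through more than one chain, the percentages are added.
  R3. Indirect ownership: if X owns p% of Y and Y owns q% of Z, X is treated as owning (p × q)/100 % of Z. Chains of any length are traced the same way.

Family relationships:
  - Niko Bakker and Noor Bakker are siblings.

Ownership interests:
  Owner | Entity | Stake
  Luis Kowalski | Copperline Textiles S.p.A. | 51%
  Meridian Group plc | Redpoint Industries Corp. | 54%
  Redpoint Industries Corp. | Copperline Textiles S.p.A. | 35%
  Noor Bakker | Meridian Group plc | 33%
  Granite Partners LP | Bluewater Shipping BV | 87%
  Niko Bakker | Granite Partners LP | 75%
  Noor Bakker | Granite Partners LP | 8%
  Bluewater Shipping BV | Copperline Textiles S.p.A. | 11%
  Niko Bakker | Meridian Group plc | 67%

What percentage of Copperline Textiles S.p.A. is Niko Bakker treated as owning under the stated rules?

26.8431%

By sibling attribution (R1), Niko Bakker is treated as also owning Noor Bakker's interest in Granite Partners LP, giving 75% + 8% = 83%.
By sibling attribution (R1), Niko Bakker is treated as also owning Noor Bakker's interest in Meridian Group plc, giving 67% + 33% = 100%.
Chain via Granite Partners LP → Bluewater Shipping BV (R3): 83% × 87% × 11% = 7.9431% of Copperline Textiles S.p.A.
Chain via Meridian Group plc → Redpoint Industries Corp. (R3): 100% × 54% × 35% = 18.9% of Copperline Textiles S.p.A.
Aggregating (R2): 7.9431% + 18.9% = 26.8431%.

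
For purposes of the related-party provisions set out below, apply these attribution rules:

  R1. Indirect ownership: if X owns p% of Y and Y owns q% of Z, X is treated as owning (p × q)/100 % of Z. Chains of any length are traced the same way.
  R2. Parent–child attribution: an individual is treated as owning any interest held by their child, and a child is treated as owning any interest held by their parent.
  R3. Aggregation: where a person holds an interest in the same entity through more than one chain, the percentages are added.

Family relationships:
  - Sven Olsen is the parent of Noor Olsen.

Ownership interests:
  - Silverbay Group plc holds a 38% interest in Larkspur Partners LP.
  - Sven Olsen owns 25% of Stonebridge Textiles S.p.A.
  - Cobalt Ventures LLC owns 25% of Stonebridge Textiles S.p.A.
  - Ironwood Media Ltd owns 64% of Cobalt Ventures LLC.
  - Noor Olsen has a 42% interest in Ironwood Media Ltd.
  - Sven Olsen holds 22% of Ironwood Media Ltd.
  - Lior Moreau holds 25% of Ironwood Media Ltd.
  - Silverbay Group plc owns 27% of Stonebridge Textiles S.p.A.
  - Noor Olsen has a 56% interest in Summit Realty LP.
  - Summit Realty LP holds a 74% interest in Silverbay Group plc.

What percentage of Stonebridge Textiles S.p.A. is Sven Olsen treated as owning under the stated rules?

46.4288%

By parent–child attribution (R2), Sven Olsen is treated as also owning Noor Olsen's interest in Ironwood Media Ltd, giving 22% + 42% = 64%.
By parent–child attribution (R2), Sven Olsen is treated as owning Noor Olsen's 56% interest in Summit Realty LP.
Chain via Ironwood Media Ltd → Cobalt Ventures LLC (R1): 64% × 64% × 25% = 10.24% of Stonebridge Textiles S.p.A.
Direct interest in Stonebridge Textiles S.p.A: 25%.
Chain via Summit Realty LP → Silverbay Group plc (R1): 56% × 74% × 27% = 11.1888% of Stonebridge Textiles S.p.A.
Aggregating (R3): 10.24% + 25% + 11.1888% = 46.4288%.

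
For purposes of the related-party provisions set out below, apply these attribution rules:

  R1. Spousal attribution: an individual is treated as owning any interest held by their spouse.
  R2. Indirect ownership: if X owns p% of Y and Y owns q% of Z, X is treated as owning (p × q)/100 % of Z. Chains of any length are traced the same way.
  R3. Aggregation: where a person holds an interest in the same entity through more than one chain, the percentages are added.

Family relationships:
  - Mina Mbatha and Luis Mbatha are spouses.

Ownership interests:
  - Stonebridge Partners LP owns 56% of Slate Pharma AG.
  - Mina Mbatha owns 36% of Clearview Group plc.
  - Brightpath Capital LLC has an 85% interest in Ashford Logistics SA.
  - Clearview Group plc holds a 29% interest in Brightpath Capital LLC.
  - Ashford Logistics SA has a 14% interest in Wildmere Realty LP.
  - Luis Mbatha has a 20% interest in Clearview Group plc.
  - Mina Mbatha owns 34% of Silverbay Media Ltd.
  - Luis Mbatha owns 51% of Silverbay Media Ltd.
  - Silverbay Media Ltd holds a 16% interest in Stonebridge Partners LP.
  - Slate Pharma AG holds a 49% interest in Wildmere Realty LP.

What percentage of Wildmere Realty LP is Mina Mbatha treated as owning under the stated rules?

5.6644%

By spousal attribution (R1), Mina Mbatha is treated as also owning Luis Mbatha's interest in Clearview Group plc, giving 36% + 20% = 56%.
By spousal attribution (R1), Mina Mbatha is treated as also owning Luis Mbatha's interest in Silverbay Media Ltd, giving 34% + 51% = 85%.
Chain via Clearview Group plc → Brightpath Capital LLC → Ashford Logistics SA (R2): 56% × 29% × 85% × 14% = 1.93256% of Wildmere Realty LP.
Chain via Silverbay Media Ltd → Stonebridge Partners LP → Slate Pharma AG (R2): 85% × 16% × 56% × 49% = 3.73184% of Wildmere Realty LP.
Aggregating (R3): 1.93256% + 3.73184% = 5.6644%.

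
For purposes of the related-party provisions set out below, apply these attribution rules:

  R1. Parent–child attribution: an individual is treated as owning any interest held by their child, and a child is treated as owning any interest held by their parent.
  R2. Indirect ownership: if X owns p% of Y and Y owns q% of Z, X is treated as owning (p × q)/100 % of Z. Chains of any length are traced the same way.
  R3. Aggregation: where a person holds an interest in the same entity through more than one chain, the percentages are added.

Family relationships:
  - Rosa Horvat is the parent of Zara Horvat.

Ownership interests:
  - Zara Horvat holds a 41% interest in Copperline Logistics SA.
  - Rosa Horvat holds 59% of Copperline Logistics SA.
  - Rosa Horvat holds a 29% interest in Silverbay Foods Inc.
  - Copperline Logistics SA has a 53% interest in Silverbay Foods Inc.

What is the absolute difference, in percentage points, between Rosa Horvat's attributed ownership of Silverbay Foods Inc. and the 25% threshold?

57

By parent–child attribution (R1), Rosa Horvat is treated as also owning Zara Horvat's interest in Copperline Logistics SA, giving 59% + 41% = 100%.
Chain via Copperline Logistics SA (R2): 100% × 53% = 53% of Silverbay Foods Inc.
Direct interest in Silverbay Foods Inc: 29%.
Aggregating (R3): 53% + 29% = 82%.
82% exceeds the 25% threshold by 57 percentage points.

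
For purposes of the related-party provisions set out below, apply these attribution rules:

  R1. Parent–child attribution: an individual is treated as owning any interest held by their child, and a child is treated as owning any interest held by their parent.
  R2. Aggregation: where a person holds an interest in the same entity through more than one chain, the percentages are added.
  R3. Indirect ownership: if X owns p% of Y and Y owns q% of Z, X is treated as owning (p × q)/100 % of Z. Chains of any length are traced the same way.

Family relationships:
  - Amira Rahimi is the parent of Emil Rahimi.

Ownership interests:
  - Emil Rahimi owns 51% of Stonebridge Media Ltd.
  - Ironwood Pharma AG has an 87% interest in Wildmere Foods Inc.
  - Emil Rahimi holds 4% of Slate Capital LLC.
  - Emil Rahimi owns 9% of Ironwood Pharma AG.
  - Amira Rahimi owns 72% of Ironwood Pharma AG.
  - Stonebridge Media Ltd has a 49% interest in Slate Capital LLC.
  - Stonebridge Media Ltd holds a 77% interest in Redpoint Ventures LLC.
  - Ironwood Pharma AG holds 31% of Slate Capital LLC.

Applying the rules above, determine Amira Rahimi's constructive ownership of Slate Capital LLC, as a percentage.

By parent–child attribution (R1), Amira Rahimi is treated as also owning Emil Rahimi's interest in Ironwood Pharma AG, giving 72% + 9% = 81%.
By parent–child attribution (R1), Amira Rahimi is treated as owning Emil Rahimi's 51% interest in Stonebridge Media Ltd.
By parent–child attribution (R1), Amira Rahimi is treated as owning Emil Rahimi's 4% interest in Slate Capital LLC.
Chain via Ironwood Pharma AG (R3): 81% × 31% = 25.11% of Slate Capital LLC.
Chain via Stonebridge Media Ltd (R3): 51% × 49% = 24.99% of Slate Capital LLC.
Direct interest in Slate Capital LLC: 4%.
Aggregating (R2): 25.11% + 24.99% + 4% = 54.1%.

54.1%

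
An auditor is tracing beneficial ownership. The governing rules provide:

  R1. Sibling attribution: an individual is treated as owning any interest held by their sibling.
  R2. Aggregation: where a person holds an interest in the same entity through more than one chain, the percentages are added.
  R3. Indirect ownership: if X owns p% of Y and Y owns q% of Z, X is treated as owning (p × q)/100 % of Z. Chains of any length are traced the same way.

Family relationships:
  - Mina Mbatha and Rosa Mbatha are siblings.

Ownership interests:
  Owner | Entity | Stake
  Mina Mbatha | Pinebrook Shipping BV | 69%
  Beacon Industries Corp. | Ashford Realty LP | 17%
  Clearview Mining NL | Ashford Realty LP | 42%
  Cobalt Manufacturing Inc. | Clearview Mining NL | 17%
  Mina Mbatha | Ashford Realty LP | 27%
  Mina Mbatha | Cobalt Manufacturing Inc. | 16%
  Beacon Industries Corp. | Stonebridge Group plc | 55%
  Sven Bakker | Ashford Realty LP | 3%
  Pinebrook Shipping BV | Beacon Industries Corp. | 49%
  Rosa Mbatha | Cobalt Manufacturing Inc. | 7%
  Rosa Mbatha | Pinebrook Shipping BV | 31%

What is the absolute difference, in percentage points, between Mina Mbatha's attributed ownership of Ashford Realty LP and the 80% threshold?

43.0278

By sibling attribution (R1), Mina Mbatha is treated as also owning Rosa Mbatha's interest in Pinebrook Shipping BV, giving 69% + 31% = 100%.
By sibling attribution (R1), Mina Mbatha is treated as also owning Rosa Mbatha's interest in Cobalt Manufacturing Inc, giving 16% + 7% = 23%.
Chain via Pinebrook Shipping BV → Beacon Industries Corp. (R3): 100% × 49% × 17% = 8.33% of Ashford Realty LP.
Chain via Cobalt Manufacturing Inc. → Clearview Mining NL (R3): 23% × 17% × 42% = 1.6422% of Ashford Realty LP.
Direct interest in Ashford Realty LP: 27%.
Aggregating (R2): 8.33% + 1.6422% + 27% = 36.9722%.
36.9722% falls short of the 80% threshold by 43.0278 percentage points.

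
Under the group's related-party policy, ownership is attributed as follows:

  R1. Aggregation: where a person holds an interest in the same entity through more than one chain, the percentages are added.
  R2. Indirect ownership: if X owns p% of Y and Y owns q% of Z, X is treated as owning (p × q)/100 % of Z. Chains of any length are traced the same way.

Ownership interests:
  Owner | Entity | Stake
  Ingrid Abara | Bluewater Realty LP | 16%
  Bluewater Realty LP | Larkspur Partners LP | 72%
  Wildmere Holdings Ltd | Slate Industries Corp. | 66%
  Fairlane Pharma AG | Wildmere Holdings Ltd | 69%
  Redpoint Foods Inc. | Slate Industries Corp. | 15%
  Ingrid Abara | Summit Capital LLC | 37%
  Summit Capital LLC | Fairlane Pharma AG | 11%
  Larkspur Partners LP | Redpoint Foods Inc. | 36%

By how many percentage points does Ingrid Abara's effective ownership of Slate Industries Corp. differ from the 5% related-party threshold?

2.524442

Chain via Bluewater Realty LP → Larkspur Partners LP → Redpoint Foods Inc. (R2): 16% × 72% × 36% × 15% = 0.62208% of Slate Industries Corp.
Chain via Summit Capital LLC → Fairlane Pharma AG → Wildmere Holdings Ltd (R2): 37% × 11% × 69% × 66% = 1.853478% of Slate Industries Corp.
Aggregating (R1): 0.62208% + 1.853478% = 2.475558%.
2.475558% falls short of the 5% threshold by 2.524442 percentage points.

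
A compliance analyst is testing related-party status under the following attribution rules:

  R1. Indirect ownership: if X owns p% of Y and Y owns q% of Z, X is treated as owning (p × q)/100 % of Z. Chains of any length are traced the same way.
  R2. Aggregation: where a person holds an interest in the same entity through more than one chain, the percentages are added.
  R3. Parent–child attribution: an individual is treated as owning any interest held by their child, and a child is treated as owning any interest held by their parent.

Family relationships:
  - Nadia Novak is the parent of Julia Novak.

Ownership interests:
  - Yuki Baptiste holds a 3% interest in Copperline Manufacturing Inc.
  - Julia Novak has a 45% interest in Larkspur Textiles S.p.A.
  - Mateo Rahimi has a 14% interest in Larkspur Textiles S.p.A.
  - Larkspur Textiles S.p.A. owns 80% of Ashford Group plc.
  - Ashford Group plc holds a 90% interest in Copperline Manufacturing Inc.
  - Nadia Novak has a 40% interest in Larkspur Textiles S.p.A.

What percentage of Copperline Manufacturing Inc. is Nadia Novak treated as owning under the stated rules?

By parent–child attribution (R3), Nadia Novak is treated as also owning Julia Novak's interest in Larkspur Textiles S.p.A, giving 40% + 45% = 85%.
Chain via Larkspur Textiles S.p.A. → Ashford Group plc (R1): 85% × 80% × 90% = 61.2% of Copperline Manufacturing Inc.

61.2%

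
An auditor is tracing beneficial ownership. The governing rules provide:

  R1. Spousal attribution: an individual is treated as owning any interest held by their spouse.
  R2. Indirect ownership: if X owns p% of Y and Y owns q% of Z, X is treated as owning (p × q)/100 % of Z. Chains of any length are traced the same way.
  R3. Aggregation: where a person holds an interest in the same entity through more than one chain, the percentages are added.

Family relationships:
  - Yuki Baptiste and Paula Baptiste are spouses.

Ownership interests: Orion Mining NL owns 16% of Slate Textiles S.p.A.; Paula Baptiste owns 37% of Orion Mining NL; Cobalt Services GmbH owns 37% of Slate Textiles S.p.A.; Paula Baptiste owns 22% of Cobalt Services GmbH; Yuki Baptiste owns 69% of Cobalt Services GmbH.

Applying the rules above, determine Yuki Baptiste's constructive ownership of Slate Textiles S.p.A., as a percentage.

39.59%

By spousal attribution (R1), Yuki Baptiste is treated as also owning Paula Baptiste's interest in Cobalt Services GmbH, giving 69% + 22% = 91%.
By spousal attribution (R1), Yuki Baptiste is treated as owning Paula Baptiste's 37% interest in Orion Mining NL.
Chain via Cobalt Services GmbH (R2): 91% × 37% = 33.67% of Slate Textiles S.p.A.
Chain via Orion Mining NL (R2): 37% × 16% = 5.92% of Slate Textiles S.p.A.
Aggregating (R3): 33.67% + 5.92% = 39.59%.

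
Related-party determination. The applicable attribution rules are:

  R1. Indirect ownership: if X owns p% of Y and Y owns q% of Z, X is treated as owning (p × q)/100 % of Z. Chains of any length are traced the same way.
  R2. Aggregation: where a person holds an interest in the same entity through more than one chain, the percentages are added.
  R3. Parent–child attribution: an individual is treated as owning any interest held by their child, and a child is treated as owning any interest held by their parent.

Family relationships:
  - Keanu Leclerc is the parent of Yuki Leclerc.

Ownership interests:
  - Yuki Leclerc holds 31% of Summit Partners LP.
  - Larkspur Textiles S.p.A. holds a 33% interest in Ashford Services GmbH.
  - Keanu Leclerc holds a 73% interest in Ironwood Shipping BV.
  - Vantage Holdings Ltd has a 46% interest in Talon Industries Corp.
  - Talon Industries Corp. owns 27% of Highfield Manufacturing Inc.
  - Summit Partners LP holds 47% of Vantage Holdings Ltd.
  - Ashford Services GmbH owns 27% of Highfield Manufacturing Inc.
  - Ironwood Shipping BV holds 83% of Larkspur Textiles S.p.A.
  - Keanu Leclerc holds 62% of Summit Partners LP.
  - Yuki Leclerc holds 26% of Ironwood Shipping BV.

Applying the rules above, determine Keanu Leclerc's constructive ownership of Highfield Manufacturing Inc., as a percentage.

12.750129%

By parent–child attribution (R3), Keanu Leclerc is treated as also owning Yuki Leclerc's interest in Summit Partners LP, giving 62% + 31% = 93%.
By parent–child attribution (R3), Keanu Leclerc is treated as also owning Yuki Leclerc's interest in Ironwood Shipping BV, giving 73% + 26% = 99%.
Chain via Summit Partners LP → Vantage Holdings Ltd → Talon Industries Corp. (R1): 93% × 47% × 46% × 27% = 5.428782% of Highfield Manufacturing Inc.
Chain via Ironwood Shipping BV → Larkspur Textiles S.p.A. → Ashford Services GmbH (R1): 99% × 83% × 33% × 27% = 7.321347% of Highfield Manufacturing Inc.
Aggregating (R2): 5.428782% + 7.321347% = 12.750129%.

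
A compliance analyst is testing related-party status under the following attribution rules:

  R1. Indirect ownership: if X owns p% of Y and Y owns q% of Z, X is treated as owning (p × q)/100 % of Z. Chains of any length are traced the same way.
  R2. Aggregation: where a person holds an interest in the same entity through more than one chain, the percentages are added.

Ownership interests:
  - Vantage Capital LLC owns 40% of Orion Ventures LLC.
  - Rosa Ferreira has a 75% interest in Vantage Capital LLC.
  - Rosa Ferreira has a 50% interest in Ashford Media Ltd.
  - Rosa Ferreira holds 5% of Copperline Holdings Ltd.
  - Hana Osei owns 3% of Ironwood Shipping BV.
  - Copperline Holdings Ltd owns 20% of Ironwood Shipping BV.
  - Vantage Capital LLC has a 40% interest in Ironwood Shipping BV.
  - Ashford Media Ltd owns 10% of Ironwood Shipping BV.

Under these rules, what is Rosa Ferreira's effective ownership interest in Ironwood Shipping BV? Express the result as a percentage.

Chain via Ashford Media Ltd (R1): 50% × 10% = 5% of Ironwood Shipping BV.
Chain via Copperline Holdings Ltd (R1): 5% × 20% = 1% of Ironwood Shipping BV.
Chain via Vantage Capital LLC (R1): 75% × 40% = 30% of Ironwood Shipping BV.
Aggregating (R2): 5% + 1% + 30% = 36%.

36%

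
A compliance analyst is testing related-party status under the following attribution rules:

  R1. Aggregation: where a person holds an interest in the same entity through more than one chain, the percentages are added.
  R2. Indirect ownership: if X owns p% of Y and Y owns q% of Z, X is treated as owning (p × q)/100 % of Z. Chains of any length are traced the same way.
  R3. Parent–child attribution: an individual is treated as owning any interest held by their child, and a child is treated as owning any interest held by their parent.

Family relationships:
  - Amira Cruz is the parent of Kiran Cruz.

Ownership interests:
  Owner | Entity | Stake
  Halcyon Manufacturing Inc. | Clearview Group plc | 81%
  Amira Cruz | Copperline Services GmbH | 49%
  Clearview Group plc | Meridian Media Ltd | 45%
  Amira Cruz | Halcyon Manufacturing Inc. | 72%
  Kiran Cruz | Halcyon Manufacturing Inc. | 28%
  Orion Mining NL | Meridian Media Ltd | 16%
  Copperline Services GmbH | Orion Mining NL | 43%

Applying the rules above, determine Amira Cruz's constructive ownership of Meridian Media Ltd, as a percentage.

39.8212%

By parent–child attribution (R3), Amira Cruz is treated as also owning Kiran Cruz's interest in Halcyon Manufacturing Inc, giving 72% + 28% = 100%.
Chain via Halcyon Manufacturing Inc. → Clearview Group plc (R2): 100% × 81% × 45% = 36.45% of Meridian Media Ltd.
Chain via Copperline Services GmbH → Orion Mining NL (R2): 49% × 43% × 16% = 3.3712% of Meridian Media Ltd.
Aggregating (R1): 36.45% + 3.3712% = 39.8212%.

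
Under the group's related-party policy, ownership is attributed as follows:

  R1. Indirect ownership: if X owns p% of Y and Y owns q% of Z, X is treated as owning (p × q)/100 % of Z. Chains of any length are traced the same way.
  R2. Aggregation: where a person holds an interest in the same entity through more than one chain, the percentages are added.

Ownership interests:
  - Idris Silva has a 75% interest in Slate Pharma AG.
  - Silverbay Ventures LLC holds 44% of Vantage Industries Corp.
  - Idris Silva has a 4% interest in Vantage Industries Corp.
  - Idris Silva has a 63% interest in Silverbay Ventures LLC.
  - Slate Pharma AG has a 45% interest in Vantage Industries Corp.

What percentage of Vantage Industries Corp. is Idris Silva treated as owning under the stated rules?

65.47%

Chain via Silverbay Ventures LLC (R1): 63% × 44% = 27.72% of Vantage Industries Corp.
Chain via Slate Pharma AG (R1): 75% × 45% = 33.75% of Vantage Industries Corp.
Direct interest in Vantage Industries Corp: 4%.
Aggregating (R2): 27.72% + 33.75% + 4% = 65.47%.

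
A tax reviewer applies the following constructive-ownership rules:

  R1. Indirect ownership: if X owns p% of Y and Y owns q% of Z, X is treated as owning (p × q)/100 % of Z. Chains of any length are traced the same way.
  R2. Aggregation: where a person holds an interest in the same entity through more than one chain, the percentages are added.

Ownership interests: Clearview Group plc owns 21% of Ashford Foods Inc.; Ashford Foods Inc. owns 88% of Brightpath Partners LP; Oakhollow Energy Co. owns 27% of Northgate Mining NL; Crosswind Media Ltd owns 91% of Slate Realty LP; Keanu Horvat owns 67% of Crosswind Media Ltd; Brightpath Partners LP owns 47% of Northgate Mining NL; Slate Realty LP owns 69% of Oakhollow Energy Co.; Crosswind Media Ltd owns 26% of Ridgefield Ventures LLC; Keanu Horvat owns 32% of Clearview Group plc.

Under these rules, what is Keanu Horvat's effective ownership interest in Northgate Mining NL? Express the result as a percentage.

Chain via Clearview Group plc → Ashford Foods Inc. → Brightpath Partners LP (R1): 32% × 21% × 88% × 47% = 2.779392% of Northgate Mining NL.
Chain via Crosswind Media Ltd → Slate Realty LP → Oakhollow Energy Co. (R1): 67% × 91% × 69% × 27% = 11.358711% of Northgate Mining NL.
Aggregating (R2): 2.779392% + 11.358711% = 14.138103%.

14.138103%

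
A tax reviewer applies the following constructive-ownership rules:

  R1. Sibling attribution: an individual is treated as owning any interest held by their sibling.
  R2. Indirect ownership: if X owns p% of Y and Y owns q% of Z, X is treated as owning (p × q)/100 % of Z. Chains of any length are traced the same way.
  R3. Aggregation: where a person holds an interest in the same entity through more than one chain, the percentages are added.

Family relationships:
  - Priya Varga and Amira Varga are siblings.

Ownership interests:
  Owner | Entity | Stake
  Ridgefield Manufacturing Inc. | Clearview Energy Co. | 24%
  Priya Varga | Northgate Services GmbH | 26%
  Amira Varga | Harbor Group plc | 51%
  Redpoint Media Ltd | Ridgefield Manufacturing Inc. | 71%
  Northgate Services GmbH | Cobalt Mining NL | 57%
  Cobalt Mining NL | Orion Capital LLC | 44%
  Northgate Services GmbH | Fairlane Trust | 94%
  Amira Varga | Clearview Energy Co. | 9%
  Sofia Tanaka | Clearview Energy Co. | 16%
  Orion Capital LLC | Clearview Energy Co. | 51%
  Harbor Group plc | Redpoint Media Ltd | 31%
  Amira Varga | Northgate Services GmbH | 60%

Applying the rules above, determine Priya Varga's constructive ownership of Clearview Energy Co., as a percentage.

22.694112%

By sibling attribution (R1), Priya Varga is treated as also owning Amira Varga's interest in Northgate Services GmbH, giving 26% + 60% = 86%.
By sibling attribution (R1), Priya Varga is treated as owning Amira Varga's 51% interest in Harbor Group plc.
By sibling attribution (R1), Priya Varga is treated as owning Amira Varga's 9% interest in Clearview Energy Co.
Chain via Northgate Services GmbH → Cobalt Mining NL → Orion Capital LLC (R2): 86% × 57% × 44% × 51% = 11.000088% of Clearview Energy Co.
Chain via Harbor Group plc → Redpoint Media Ltd → Ridgefield Manufacturing Inc. (R2): 51% × 31% × 71% × 24% = 2.694024% of Clearview Energy Co.
Direct interest in Clearview Energy Co: 9%.
Aggregating (R3): 11.000088% + 2.694024% + 9% = 22.694112%.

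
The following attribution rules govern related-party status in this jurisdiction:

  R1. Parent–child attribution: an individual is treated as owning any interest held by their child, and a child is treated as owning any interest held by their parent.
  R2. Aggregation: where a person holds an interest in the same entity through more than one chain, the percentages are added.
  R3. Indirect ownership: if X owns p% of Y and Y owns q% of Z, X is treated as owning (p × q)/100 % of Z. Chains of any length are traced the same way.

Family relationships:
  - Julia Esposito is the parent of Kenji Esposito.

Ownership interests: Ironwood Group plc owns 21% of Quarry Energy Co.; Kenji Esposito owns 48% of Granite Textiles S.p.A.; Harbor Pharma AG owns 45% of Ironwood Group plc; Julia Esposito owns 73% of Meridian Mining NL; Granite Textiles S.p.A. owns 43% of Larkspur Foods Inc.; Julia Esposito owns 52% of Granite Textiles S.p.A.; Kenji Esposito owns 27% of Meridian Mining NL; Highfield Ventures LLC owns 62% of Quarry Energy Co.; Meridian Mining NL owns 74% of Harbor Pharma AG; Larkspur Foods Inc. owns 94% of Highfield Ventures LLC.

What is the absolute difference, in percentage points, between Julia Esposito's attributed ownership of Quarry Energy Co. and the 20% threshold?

By parent–child attribution (R1), Julia Esposito is treated as also owning Kenji Esposito's interest in Granite Textiles S.p.A, giving 52% + 48% = 100%.
By parent–child attribution (R1), Julia Esposito is treated as also owning Kenji Esposito's interest in Meridian Mining NL, giving 73% + 27% = 100%.
Chain via Granite Textiles S.p.A. → Larkspur Foods Inc. → Highfield Ventures LLC (R3): 100% × 43% × 94% × 62% = 25.0604% of Quarry Energy Co.
Chain via Meridian Mining NL → Harbor Pharma AG → Ironwood Group plc (R3): 100% × 74% × 45% × 21% = 6.993% of Quarry Energy Co.
Aggregating (R2): 25.0604% + 6.993% = 32.0534%.
32.0534% exceeds the 20% threshold by 12.0534 percentage points.

12.0534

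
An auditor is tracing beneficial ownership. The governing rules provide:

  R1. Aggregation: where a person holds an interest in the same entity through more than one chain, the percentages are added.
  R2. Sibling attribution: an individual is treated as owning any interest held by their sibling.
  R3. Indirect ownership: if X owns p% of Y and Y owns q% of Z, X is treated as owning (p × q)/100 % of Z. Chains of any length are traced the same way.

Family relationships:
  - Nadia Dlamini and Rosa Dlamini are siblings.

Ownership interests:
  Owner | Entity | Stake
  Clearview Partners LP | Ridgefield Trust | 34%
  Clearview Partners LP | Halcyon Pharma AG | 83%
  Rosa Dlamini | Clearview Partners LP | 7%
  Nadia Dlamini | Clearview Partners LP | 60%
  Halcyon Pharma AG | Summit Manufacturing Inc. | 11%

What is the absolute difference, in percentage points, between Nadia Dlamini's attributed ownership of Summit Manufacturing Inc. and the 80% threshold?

73.8829

By sibling attribution (R2), Nadia Dlamini is treated as also owning Rosa Dlamini's interest in Clearview Partners LP, giving 60% + 7% = 67%.
Chain via Clearview Partners LP → Halcyon Pharma AG (R3): 67% × 83% × 11% = 6.1171% of Summit Manufacturing Inc.
6.1171% falls short of the 80% threshold by 73.8829 percentage points.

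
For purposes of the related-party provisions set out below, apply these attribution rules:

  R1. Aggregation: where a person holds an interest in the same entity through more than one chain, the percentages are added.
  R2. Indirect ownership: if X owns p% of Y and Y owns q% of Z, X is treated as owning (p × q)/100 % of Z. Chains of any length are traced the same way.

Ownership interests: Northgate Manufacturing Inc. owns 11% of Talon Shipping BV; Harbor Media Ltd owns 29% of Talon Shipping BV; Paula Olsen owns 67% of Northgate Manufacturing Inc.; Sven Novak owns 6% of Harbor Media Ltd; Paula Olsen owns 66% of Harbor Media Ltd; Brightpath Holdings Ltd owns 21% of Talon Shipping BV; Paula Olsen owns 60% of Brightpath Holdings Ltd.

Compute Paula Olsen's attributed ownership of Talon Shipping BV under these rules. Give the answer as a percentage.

Chain via Harbor Media Ltd (R2): 66% × 29% = 19.14% of Talon Shipping BV.
Chain via Brightpath Holdings Ltd (R2): 60% × 21% = 12.6% of Talon Shipping BV.
Chain via Northgate Manufacturing Inc. (R2): 67% × 11% = 7.37% of Talon Shipping BV.
Aggregating (R1): 19.14% + 12.6% + 7.37% = 39.11%.

39.11%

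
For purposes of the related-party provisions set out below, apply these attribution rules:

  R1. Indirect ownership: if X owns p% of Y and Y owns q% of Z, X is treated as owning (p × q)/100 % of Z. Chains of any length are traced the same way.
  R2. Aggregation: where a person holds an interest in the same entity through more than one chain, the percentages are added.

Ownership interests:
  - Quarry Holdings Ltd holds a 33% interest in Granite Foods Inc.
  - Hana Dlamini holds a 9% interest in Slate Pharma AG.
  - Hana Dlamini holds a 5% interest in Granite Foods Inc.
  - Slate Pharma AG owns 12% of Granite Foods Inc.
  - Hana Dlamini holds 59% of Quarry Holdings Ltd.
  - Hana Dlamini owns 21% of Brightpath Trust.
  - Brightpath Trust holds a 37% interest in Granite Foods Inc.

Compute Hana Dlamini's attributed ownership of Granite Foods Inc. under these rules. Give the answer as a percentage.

33.32%

Chain via Slate Pharma AG (R1): 9% × 12% = 1.08% of Granite Foods Inc.
Chain via Brightpath Trust (R1): 21% × 37% = 7.77% of Granite Foods Inc.
Chain via Quarry Holdings Ltd (R1): 59% × 33% = 19.47% of Granite Foods Inc.
Direct interest in Granite Foods Inc: 5%.
Aggregating (R2): 1.08% + 7.77% + 19.47% + 5% = 33.32%.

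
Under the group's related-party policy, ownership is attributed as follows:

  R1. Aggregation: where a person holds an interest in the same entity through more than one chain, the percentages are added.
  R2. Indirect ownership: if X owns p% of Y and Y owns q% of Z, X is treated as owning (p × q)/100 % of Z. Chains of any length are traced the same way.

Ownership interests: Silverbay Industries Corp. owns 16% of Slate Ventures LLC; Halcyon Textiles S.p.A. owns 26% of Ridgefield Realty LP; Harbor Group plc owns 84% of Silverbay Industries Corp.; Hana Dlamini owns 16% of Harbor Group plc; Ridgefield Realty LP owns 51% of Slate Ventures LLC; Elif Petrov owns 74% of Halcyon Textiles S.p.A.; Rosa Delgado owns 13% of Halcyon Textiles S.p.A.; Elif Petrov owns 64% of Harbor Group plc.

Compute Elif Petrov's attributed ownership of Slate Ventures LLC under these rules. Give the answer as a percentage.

Chain via Halcyon Textiles S.p.A. → Ridgefield Realty LP (R2): 74% × 26% × 51% = 9.8124% of Slate Ventures LLC.
Chain via Harbor Group plc → Silverbay Industries Corp. (R2): 64% × 84% × 16% = 8.6016% of Slate Ventures LLC.
Aggregating (R1): 9.8124% + 8.6016% = 18.414%.

18.414%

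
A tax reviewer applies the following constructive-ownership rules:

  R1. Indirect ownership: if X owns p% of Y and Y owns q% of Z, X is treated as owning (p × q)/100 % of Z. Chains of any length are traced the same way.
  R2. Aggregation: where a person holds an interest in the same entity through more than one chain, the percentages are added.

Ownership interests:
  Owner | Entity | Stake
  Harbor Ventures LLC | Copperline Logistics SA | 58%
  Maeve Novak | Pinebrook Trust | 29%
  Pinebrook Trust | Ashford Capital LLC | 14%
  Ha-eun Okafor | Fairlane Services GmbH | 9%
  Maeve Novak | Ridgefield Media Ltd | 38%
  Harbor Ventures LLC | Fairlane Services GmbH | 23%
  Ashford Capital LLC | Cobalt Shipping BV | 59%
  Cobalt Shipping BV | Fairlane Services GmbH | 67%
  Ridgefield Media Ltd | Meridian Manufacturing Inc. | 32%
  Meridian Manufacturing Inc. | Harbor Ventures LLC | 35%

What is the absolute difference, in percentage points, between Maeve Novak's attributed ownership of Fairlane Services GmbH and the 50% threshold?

47.416202

Chain via Pinebrook Trust → Ashford Capital LLC → Cobalt Shipping BV (R1): 29% × 14% × 59% × 67% = 1.604918% of Fairlane Services GmbH.
Chain via Ridgefield Media Ltd → Meridian Manufacturing Inc. → Harbor Ventures LLC (R1): 38% × 32% × 35% × 23% = 0.97888% of Fairlane Services GmbH.
Aggregating (R2): 1.604918% + 0.97888% = 2.583798%.
2.583798% falls short of the 50% threshold by 47.416202 percentage points.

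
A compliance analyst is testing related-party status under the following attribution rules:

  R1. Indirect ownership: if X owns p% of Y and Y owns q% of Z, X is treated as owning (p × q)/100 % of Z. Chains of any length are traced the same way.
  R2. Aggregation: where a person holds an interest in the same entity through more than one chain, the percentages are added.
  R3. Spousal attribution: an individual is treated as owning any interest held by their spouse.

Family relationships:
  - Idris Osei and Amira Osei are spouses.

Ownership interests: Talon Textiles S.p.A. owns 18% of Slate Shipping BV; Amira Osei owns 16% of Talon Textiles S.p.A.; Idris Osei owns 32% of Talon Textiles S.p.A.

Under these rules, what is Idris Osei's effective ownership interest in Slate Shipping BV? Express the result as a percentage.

8.64%

By spousal attribution (R3), Idris Osei is treated as also owning Amira Osei's interest in Talon Textiles S.p.A, giving 32% + 16% = 48%.
Chain via Talon Textiles S.p.A. (R1): 48% × 18% = 8.64% of Slate Shipping BV.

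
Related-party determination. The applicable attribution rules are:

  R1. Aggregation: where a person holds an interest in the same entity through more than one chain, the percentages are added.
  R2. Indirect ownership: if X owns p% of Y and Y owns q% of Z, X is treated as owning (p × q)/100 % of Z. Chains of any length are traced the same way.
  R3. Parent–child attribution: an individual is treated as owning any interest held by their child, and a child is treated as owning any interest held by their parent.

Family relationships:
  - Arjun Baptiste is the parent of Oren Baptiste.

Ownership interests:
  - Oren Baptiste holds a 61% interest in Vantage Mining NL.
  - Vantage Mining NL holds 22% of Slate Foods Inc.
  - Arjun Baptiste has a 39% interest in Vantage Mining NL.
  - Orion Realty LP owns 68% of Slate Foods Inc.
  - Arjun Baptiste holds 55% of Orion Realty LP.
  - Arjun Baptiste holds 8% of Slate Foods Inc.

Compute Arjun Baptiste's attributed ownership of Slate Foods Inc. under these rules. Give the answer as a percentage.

67.4%

By parent–child attribution (R3), Arjun Baptiste is treated as also owning Oren Baptiste's interest in Vantage Mining NL, giving 39% + 61% = 100%.
Chain via Vantage Mining NL (R2): 100% × 22% = 22% of Slate Foods Inc.
Chain via Orion Realty LP (R2): 55% × 68% = 37.4% of Slate Foods Inc.
Direct interest in Slate Foods Inc: 8%.
Aggregating (R1): 22% + 37.4% + 8% = 67.4%.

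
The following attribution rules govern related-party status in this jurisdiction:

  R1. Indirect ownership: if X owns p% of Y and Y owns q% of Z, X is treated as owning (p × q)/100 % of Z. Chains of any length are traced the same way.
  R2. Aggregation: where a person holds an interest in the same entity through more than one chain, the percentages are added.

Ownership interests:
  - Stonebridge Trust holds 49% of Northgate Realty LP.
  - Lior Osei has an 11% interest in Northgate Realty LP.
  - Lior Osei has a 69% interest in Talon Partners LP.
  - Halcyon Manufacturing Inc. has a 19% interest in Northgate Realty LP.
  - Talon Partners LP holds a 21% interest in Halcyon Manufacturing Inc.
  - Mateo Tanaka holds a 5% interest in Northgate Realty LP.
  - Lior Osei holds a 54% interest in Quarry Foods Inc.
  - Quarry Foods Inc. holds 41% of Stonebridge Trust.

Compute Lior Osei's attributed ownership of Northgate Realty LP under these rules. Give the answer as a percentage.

24.6017%

Chain via Quarry Foods Inc. → Stonebridge Trust (R1): 54% × 41% × 49% = 10.8486% of Northgate Realty LP.
Chain via Talon Partners LP → Halcyon Manufacturing Inc. (R1): 69% × 21% × 19% = 2.7531% of Northgate Realty LP.
Direct interest in Northgate Realty LP: 11%.
Aggregating (R2): 10.8486% + 2.7531% + 11% = 24.6017%.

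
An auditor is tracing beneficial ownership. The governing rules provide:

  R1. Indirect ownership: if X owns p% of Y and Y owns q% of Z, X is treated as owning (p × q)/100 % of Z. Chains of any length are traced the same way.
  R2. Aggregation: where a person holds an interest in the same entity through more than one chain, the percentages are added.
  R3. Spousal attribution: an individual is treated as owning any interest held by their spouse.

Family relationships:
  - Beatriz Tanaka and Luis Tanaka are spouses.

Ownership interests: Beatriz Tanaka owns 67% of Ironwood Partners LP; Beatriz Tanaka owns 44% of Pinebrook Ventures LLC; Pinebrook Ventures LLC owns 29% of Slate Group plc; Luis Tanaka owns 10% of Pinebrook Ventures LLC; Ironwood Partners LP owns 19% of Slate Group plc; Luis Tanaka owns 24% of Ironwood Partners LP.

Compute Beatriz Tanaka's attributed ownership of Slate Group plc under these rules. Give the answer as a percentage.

32.95%

By spousal attribution (R3), Beatriz Tanaka is treated as also owning Luis Tanaka's interest in Pinebrook Ventures LLC, giving 44% + 10% = 54%.
By spousal attribution (R3), Beatriz Tanaka is treated as also owning Luis Tanaka's interest in Ironwood Partners LP, giving 67% + 24% = 91%.
Chain via Pinebrook Ventures LLC (R1): 54% × 29% = 15.66% of Slate Group plc.
Chain via Ironwood Partners LP (R1): 91% × 19% = 17.29% of Slate Group plc.
Aggregating (R2): 15.66% + 17.29% = 32.95%.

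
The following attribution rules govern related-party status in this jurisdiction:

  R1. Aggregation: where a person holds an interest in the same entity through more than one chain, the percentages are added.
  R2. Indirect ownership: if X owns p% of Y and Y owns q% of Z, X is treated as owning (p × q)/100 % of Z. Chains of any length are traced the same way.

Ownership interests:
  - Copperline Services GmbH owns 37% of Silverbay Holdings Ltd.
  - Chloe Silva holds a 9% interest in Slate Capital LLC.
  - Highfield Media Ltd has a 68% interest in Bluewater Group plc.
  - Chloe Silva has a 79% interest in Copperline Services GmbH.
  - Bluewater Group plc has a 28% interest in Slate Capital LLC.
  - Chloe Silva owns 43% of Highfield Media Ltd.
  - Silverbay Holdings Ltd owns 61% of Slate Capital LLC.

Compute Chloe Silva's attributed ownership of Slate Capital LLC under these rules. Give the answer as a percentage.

35.0175%

Chain via Highfield Media Ltd → Bluewater Group plc (R2): 43% × 68% × 28% = 8.1872% of Slate Capital LLC.
Chain via Copperline Services GmbH → Silverbay Holdings Ltd (R2): 79% × 37% × 61% = 17.8303% of Slate Capital LLC.
Direct interest in Slate Capital LLC: 9%.
Aggregating (R1): 8.1872% + 17.8303% + 9% = 35.0175%.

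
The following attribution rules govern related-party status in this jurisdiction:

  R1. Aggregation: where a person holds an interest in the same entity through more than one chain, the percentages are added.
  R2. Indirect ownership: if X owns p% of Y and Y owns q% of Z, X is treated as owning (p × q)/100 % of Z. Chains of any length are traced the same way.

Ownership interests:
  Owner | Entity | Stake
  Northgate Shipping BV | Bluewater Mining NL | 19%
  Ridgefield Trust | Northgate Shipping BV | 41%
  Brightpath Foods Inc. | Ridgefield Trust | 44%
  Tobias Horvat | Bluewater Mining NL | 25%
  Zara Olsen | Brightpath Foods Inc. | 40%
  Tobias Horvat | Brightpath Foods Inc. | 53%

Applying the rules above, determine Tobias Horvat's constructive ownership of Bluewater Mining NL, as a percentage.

Chain via Brightpath Foods Inc. → Ridgefield Trust → Northgate Shipping BV (R2): 53% × 44% × 41% × 19% = 1.816628% of Bluewater Mining NL.
Direct interest in Bluewater Mining NL: 25%.
Aggregating (R1): 1.816628% + 25% = 26.816628%.

26.816628%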